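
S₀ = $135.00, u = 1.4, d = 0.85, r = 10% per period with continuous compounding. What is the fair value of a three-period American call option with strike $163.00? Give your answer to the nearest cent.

Risk-neutral probability p = (e^0.1 − 0.85)/(1.4 − 0.85) = 0.2552/0.5500 = 0.4639
Terminal stock prices: S_uuu = 370.4, S_uud = 224.9, S_udd = 136.6, S_ddd = 82.91
Terminal payoffs (S − K): max(207.4, 0) = 207.4, max(61.91, 0) = 61.91, max(-26.45, 0) = 0, max(-80.09, 0) = 0
Node uu (S = 264.6): continuation = e^(−0.1)·[0.4639·207.4400 + 0.5361·61.9100] = 117.1115; exercise value = 101.6000 ≤ continuation, so V_uu = 117.1115
Node ud (S = 160.7): continuation = e^(−0.1)·[0.4639·61.9100 + 0.5361·0.0000] = 25.9896; exercise value = 0.0000 ≤ continuation, so V_ud = 25.9896
Node dd (S = 97.54): continuation = e^(−0.1)·[0.4639·0.0000 + 0.5361·0.0000] = 0.0000; exercise value = 0.0000 ≤ continuation, so V_dd = 0.0000
Node u (S = 189): continuation = e^(−0.1)·[0.4639·117.1115 + 0.5361·25.9896] = 61.7690; exercise value = 26.0000 ≤ continuation, so V_u = 61.7690
Node d (S = 114.8): continuation = e^(−0.1)·[0.4639·25.9896 + 0.5361·0.0000] = 10.9104; exercise value = 0.0000 ≤ continuation, so V_d = 10.9104
Node 0 (S = 135): continuation = e^(−0.1)·[0.4639·61.7690 + 0.5361·10.9104] = 31.2224; exercise value = 0.0000 ≤ continuation, so V_0 = 31.2224

$31.22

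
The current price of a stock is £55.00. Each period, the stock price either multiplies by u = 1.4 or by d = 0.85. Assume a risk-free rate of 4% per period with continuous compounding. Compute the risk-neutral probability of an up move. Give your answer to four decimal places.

p = 0.3469

Risk-neutral probability p = (e^0.04 − 0.85)/(1.4 − 0.85) = 0.1908/0.5500 = 0.3469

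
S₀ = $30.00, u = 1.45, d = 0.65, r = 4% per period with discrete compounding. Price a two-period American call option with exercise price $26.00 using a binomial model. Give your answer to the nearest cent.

$9.20

Risk-neutral probability p = (1 + 0.04 − 0.65)/(1.45 − 0.65) = 0.3900/0.8000 = 0.4875
Terminal stock prices: S_uu = 63.08, S_ud = 28.28, S_dd = 12.68
Terminal payoffs (S − K): max(37.08, 0) = 37.08, max(2.275, 0) = 2.275, max(-13.32, 0) = 0
Node u (S = 43.5): continuation = 1/1.04·[0.4875·37.0750 + 0.5125·2.2750] = 18.5000; exercise value = 17.5000 ≤ continuation, so V_u = 18.5000
Node d (S = 19.5): continuation = 1/1.04·[0.4875·2.2750 + 0.5125·0.0000] = 1.0664; exercise value = 0.0000 ≤ continuation, so V_d = 1.0664
Node 0 (S = 30): continuation = 1/1.04·[0.4875·18.5000 + 0.5125·1.0664] = 9.1974; exercise value = 4.0000 ≤ continuation, so V_0 = 9.1974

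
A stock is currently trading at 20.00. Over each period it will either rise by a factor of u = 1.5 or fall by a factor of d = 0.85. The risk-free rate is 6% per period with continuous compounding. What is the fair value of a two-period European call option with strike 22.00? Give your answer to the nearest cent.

Risk-neutral probability p = (e^0.06 − 0.85)/(1.5 − 0.85) = 0.2118/0.6500 = 0.3259
Terminal stock prices: S_uu = 45, S_ud = 25.5, S_dd = 14.45
Terminal payoffs (S − K): max(23, 0) = 23, max(3.5, 0) = 3.5, max(-7.55, 0) = 0
Node u (S = 30): V_u = e^(−0.06)·[0.3259·23.0000 + 0.6741·3.5000] = 9.2812
Node d (S = 17): V_d = e^(−0.06)·[0.3259·3.5000 + 0.6741·0.0000] = 1.0742
Node 0 (S = 20): V_0 = e^(−0.06)·[0.3259·9.2812 + 0.6741·1.0742] = 3.5306

3.53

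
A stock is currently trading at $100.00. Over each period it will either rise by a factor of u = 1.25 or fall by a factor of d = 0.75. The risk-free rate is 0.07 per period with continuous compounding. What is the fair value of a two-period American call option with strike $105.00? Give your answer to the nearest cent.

Risk-neutral probability p = (e^0.07 − 0.75)/(1.25 − 0.75) = 0.3225/0.5000 = 0.6450
Terminal stock prices: S_uu = 156.2, S_ud = 93.75, S_dd = 56.25
Terminal payoffs (S − K): max(51.25, 0) = 51.25, max(-11.25, 0) = 0, max(-48.75, 0) = 0
Node u (S = 125): continuation = e^(−0.07)·[0.6450·51.2500 + 0.3550·0.0000] = 30.8222; exercise value = 20.0000 ≤ continuation, so V_u = 30.8222
Node d (S = 75): continuation = e^(−0.07)·[0.6450·0.0000 + 0.3550·0.0000] = 0.0000; exercise value = 0.0000 ≤ continuation, so V_d = 0.0000
Node 0 (S = 100): continuation = e^(−0.07)·[0.6450·30.8222 + 0.3550·0.0000] = 18.5368; exercise value = 0.0000 ≤ continuation, so V_0 = 18.5368

$18.54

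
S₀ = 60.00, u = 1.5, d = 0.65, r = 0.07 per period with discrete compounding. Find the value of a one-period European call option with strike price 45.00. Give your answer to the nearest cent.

Risk-neutral probability p = (1 + 0.07 − 0.65)/(1.5 − 0.65) = 0.4200/0.8500 = 0.4941
Terminal stock prices: S_u = 90, S_d = 39
Terminal payoffs (S − K): max(45, 0) = 45, max(-6, 0) = 0
Node 0 (S = 60): V_0 = 1/1.07·[0.4941·45.0000 + 0.5059·0.0000] = 20.7806

20.78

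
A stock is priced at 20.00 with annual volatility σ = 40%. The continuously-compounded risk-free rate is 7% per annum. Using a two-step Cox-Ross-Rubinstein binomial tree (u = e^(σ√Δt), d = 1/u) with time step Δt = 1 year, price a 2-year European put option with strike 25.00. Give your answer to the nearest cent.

CRR parameters: u = e^(σ√Δt) = e^(0.4·√1) = 1.4918, d = 1/u = 0.6703
Per-period rate: rΔt = 0.07·1 = 0.07, so R = e^0.07 = 1.0725
Risk-neutral probability p = (e^0.07 − 0.6703)/(1.4918 − 0.6703) = 0.4022/0.8215 = 0.4896
Terminal stock prices: S_uu = 44.51, S_ud = 20, S_dd = 8.987
Terminal payoffs (K − S): max(-19.51, 0) = 0, max(5, 0) = 5, max(16.01, 0) = 16.01
Node u (S = 29.84): V_u = e^(−0.07)·[0.4896·0.0000 + 0.5104·5.0000] = 2.3796
Node d (S = 13.41): V_d = e^(−0.07)·[0.4896·5.0000 + 0.5104·16.0134] = 9.9034
Node 0 (S = 20): V_0 = e^(−0.07)·[0.4896·2.3796 + 0.5104·9.9034] = 5.7994

5.80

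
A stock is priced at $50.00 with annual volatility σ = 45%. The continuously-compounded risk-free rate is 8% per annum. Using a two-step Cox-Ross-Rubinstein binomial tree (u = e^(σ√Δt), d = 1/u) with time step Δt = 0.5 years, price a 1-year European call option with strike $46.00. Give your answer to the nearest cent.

CRR parameters: u = e^(σ√Δt) = e^(0.45·√0.5) = 1.3746, d = 1/u = 0.7275
Per-period rate: rΔt = 0.08·0.5 = 0.04, so R = e^0.04 = 1.0408
Risk-neutral probability p = (e^0.04 − 0.7275)/(1.3746 − 0.7275) = 0.3134/0.6472 = 0.4842
Terminal stock prices: S_uu = 94.48, S_ud = 50, S_dd = 26.46
Terminal payoffs (S − K): max(48.48, 0) = 48.48, max(4, 0) = 4, max(-19.54, 0) = 0
Node u (S = 68.73): V_u = e^(−0.04)·[0.4842·48.4829 + 0.5158·4.0000] = 24.5361
Node d (S = 36.37): V_d = e^(−0.04)·[0.4842·4.0000 + 0.5158·0.0000] = 1.8608
Node 0 (S = 50): V_0 = e^(−0.04)·[0.4842·24.5361 + 0.5158·1.8608] = 12.3361

$12.34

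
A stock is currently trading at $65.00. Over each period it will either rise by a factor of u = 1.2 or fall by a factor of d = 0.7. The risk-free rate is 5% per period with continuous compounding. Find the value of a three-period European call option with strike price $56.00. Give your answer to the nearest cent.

$20.42

Risk-neutral probability p = (e^0.05 − 0.7)/(1.2 − 0.7) = 0.3513/0.5000 = 0.7025
Terminal stock prices: S_uuu = 112.3, S_uud = 65.52, S_udd = 38.22, S_ddd = 22.29
Terminal payoffs (S − K): max(56.32, 0) = 56.32, max(9.52, 0) = 9.52, max(-17.78, 0) = 0, max(-33.71, 0) = 0
Node uu (S = 93.6): V_uu = e^(−0.05)·[0.7025·56.3200 + 0.2975·9.5200] = 40.3312
Node ud (S = 54.6): V_ud = e^(−0.05)·[0.7025·9.5200 + 0.2975·0.0000] = 6.3620
Node dd (S = 31.85): V_dd = e^(−0.05)·[0.7025·0.0000 + 0.2975·0.0000] = 0.0000
Node u (S = 78): V_u = e^(−0.05)·[0.7025·40.3312 + 0.2975·6.3620] = 28.7526
Node d (S = 45.5): V_d = e^(−0.05)·[0.7025·6.3620 + 0.2975·0.0000] = 4.2516
Node 0 (S = 65): V_0 = e^(−0.05)·[0.7025·28.7526 + 0.2975·4.2516] = 20.4177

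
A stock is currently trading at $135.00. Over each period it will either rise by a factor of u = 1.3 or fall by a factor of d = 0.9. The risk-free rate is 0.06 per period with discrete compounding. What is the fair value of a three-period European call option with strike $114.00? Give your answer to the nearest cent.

Risk-neutral probability p = (1 + 0.06 − 0.9)/(1.3 − 0.9) = 0.1600/0.4000 = 0.4000
Terminal stock prices: S_uuu = 296.6, S_uud = 205.3, S_udd = 142.2, S_ddd = 98.42
Terminal payoffs (S − K): max(182.6, 0) = 182.6, max(91.34, 0) = 91.34, max(28.16, 0) = 28.16, max(-15.58, 0) = 0
Node uu (S = 228.2): V_uu = 1/1.06·[0.4000·182.5950 + 0.6000·91.3350] = 120.6028
Node ud (S = 158): V_ud = 1/1.06·[0.4000·91.3350 + 0.6000·28.1550] = 50.4028
Node dd (S = 109.4): V_dd = 1/1.06·[0.4000·28.1550 + 0.6000·0.0000] = 10.6245
Node u (S = 175.5): V_u = 1/1.06·[0.4000·120.6028 + 0.6000·50.4028] = 74.0404
Node d (S = 121.5): V_d = 1/1.06·[0.4000·50.4028 + 0.6000·10.6245] = 25.0338
Node 0 (S = 135): V_0 = 1/1.06·[0.4000·74.0404 + 0.6000·25.0338] = 42.1099

$42.11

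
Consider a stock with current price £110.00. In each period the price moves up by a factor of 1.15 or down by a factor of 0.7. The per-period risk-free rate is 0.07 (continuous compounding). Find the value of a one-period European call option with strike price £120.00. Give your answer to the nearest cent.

£5.02

Risk-neutral probability p = (e^0.07 − 0.7)/(1.15 − 0.7) = 0.3725/0.4500 = 0.8278
Terminal stock prices: S_u = 126.5, S_d = 77
Terminal payoffs (S − K): max(6.5, 0) = 6.5, max(-43, 0) = 0
Node 0 (S = 110): V_0 = e^(−0.07)·[0.8278·6.5000 + 0.1722·0.0000] = 5.0169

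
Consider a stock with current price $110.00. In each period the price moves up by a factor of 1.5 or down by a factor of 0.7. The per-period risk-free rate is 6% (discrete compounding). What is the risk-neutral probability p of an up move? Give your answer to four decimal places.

p = 0.4500

Risk-neutral probability p = (1 + 0.06 − 0.7)/(1.5 − 0.7) = 0.3600/0.8000 = 0.4500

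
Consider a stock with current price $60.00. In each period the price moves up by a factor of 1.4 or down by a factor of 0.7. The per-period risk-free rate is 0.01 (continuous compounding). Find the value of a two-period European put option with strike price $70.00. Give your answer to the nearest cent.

Risk-neutral probability p = (e^0.01 − 0.7)/(1.4 − 0.7) = 0.3101/0.7000 = 0.4429
Terminal stock prices: S_uu = 117.6, S_ud = 58.8, S_dd = 29.4
Terminal payoffs (K − S): max(-47.6, 0) = 0, max(11.2, 0) = 11.2, max(40.6, 0) = 40.6
Node u (S = 84): V_u = e^(−0.01)·[0.4429·0.0000 + 0.5571·11.2000] = 6.1771
Node d (S = 42): V_d = e^(−0.01)·[0.4429·11.2000 + 0.5571·40.6000] = 27.3035
Node 0 (S = 60): V_0 = e^(−0.01)·[0.4429·6.1771 + 0.5571·27.3035] = 17.7674

$17.77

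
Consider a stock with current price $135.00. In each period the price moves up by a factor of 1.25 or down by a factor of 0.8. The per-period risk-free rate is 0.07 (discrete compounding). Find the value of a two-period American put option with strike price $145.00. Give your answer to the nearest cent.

$15.93

Risk-neutral probability p = (1 + 0.07 − 0.8)/(1.25 − 0.8) = 0.2700/0.4500 = 0.6000
Terminal stock prices: S_uu = 210.9, S_ud = 135, S_dd = 86.4
Terminal payoffs (K − S): max(-65.94, 0) = 0, max(10, 0) = 10, max(58.6, 0) = 58.6
Node u (S = 168.8): continuation = 1/1.07·[0.6000·0.0000 + 0.4000·10.0000] = 3.7383; exercise value = 0.0000 ≤ continuation, so V_u = 3.7383
Node d (S = 108): continuation = 1/1.07·[0.6000·10.0000 + 0.4000·58.6000] = 27.5140; exercise value = 37.0000 > continuation, so V_d = 37.0000 (exercise)
Node 0 (S = 135): continuation = 1/1.07·[0.6000·3.7383 + 0.4000·37.0000] = 15.9280; exercise value = 10.0000 ≤ continuation, so V_0 = 15.9280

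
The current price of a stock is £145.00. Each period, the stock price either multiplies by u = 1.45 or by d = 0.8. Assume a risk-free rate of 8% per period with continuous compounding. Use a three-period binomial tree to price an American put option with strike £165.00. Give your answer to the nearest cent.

Risk-neutral probability p = (e^0.08 − 0.8)/(1.45 − 0.8) = 0.2833/0.6500 = 0.4358
Terminal stock prices: S_uuu = 442.1, S_uud = 243.9, S_udd = 134.6, S_ddd = 74.24
Terminal payoffs (K − S): max(-277.1, 0) = 0, max(-78.89, 0) = 0, max(30.44, 0) = 30.44, max(90.76, 0) = 90.76
Node uu (S = 304.9): continuation = e^(−0.08)·[0.4358·0.0000 + 0.5642·0.0000] = 0.0000; exercise value = 0.0000 ≤ continuation, so V_uu = 0.0000
Node ud (S = 168.2): continuation = e^(−0.08)·[0.4358·0.0000 + 0.5642·30.4400] = 15.8531; exercise value = 0.0000 ≤ continuation, so V_ud = 15.8531
Node dd (S = 92.8): continuation = e^(−0.08)·[0.4358·30.4400 + 0.5642·90.7600] = 59.5142; exercise value = 72.2000 > continuation, so V_dd = 72.2000 (exercise)
Node u (S = 210.2): continuation = e^(−0.08)·[0.4358·0.0000 + 0.5642·15.8531] = 8.2563; exercise value = 0.0000 ≤ continuation, so V_u = 8.2563
Node d (S = 116): continuation = e^(−0.08)·[0.4358·15.8531 + 0.5642·72.2000] = 43.9796; exercise value = 49.0000 > continuation, so V_d = 49.0000 (exercise)
Node 0 (S = 145): continuation = e^(−0.08)·[0.4358·8.2563 + 0.5642·49.0000] = 28.8407; exercise value = 20.0000 ≤ continuation, so V_0 = 28.8407

£28.84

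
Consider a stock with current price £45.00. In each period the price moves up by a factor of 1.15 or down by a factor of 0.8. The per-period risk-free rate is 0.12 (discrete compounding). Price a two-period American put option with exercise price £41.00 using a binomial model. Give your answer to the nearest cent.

Risk-neutral probability p = (1 + 0.12 − 0.8)/(1.15 − 0.8) = 0.3200/0.3500 = 0.9143
Terminal stock prices: S_uu = 59.51, S_ud = 41.4, S_dd = 28.8
Terminal payoffs (K − S): max(-18.51, 0) = 0, max(-0.4, 0) = 0, max(12.2, 0) = 12.2
Node u (S = 51.75): continuation = 1/1.12·[0.9143·0.0000 + 0.0857·0.0000] = 0.0000; exercise value = 0.0000 ≤ continuation, so V_u = 0.0000
Node d (S = 36): continuation = 1/1.12·[0.9143·0.0000 + 0.0857·12.2000] = 0.9337; exercise value = 5.0000 > continuation, so V_d = 5.0000 (exercise)
Node 0 (S = 45): continuation = 1/1.12·[0.9143·0.0000 + 0.0857·5.0000] = 0.3827; exercise value = 0.0000 ≤ continuation, so V_0 = 0.3827

£0.38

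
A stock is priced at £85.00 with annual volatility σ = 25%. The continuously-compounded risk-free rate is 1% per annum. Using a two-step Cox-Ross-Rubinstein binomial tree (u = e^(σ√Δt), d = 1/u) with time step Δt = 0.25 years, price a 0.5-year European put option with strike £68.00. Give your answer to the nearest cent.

£0.49

CRR parameters: u = e^(σ√Δt) = e^(0.25·√0.25) = 1.1331, d = 1/u = 0.8825
Per-period rate: rΔt = 0.01·0.25 = 0.0025, so R = e^0.0025 = 1.0025
Risk-neutral probability p = (e^0.0025 − 0.8825)/(1.1331 − 0.8825) = 0.1200/0.2507 = 0.4788
Terminal stock prices: S_uu = 109.1, S_ud = 85, S_dd = 66.2
Terminal payoffs (K − S): max(-41.14, 0) = 0, max(-17, 0) = 0, max(1.802, 0) = 1.802
Node u (S = 96.32): V_u = e^(−0.0025)·[0.4788·0.0000 + 0.5212·0.0000] = 0.0000
Node d (S = 75.01): V_d = e^(−0.0025)·[0.4788·0.0000 + 0.5212·1.8019] = 0.9369
Node 0 (S = 85): V_0 = e^(−0.0025)·[0.4788·0.0000 + 0.5212·0.9369] = 0.4871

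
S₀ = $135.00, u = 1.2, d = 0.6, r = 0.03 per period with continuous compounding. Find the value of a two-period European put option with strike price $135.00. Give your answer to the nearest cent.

$20.93

Risk-neutral probability p = (e^0.03 − 0.6)/(1.2 − 0.6) = 0.4305/0.6000 = 0.7174
Terminal stock prices: S_uu = 194.4, S_ud = 97.2, S_dd = 48.6
Terminal payoffs (K − S): max(-59.4, 0) = 0, max(37.8, 0) = 37.8, max(86.4, 0) = 86.4
Node u (S = 162): V_u = e^(−0.03)·[0.7174·0.0000 + 0.2826·37.8000] = 10.3657
Node d (S = 81): V_d = e^(−0.03)·[0.7174·37.8000 + 0.2826·86.4000] = 50.0101
Node 0 (S = 135): V_0 = e^(−0.03)·[0.7174·10.3657 + 0.2826·50.0101] = 20.9308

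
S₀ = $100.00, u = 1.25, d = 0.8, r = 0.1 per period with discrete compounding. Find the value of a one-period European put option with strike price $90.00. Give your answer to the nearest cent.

Risk-neutral probability p = (1 + 0.1 − 0.8)/(1.25 − 0.8) = 0.3000/0.4500 = 0.6667
Terminal stock prices: S_u = 125, S_d = 80
Terminal payoffs (K − S): max(-35, 0) = 0, max(10, 0) = 10
Node 0 (S = 100): V_0 = 1/1.1·[0.6667·0.0000 + 0.3333·10.0000] = 3.0303

$3.03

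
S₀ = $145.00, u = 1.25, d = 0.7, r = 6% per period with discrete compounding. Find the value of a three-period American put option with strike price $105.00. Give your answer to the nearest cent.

$5.73

Risk-neutral probability p = (1 + 0.06 − 0.7)/(1.25 − 0.7) = 0.3600/0.5500 = 0.6545
Terminal stock prices: S_uuu = 283.2, S_uud = 158.6, S_udd = 88.81, S_ddd = 49.73
Terminal payoffs (K − S): max(-178.2, 0) = 0, max(-53.59, 0) = 0, max(16.19, 0) = 16.19, max(55.27, 0) = 55.27
Node uu (S = 226.6): continuation = 1/1.06·[0.6545·0.0000 + 0.3455·0.0000] = 0.0000; exercise value = 0.0000 ≤ continuation, so V_uu = 0.0000
Node ud (S = 126.9): continuation = 1/1.06·[0.6545·0.0000 + 0.3455·16.1875] = 5.2755; exercise value = 0.0000 ≤ continuation, so V_ud = 5.2755
Node dd (S = 71.05): continuation = 1/1.06·[0.6545·16.1875 + 0.3455·55.2650] = 28.0066; exercise value = 33.9500 > continuation, so V_dd = 33.9500 (exercise)
Node u (S = 181.2): continuation = 1/1.06·[0.6545·0.0000 + 0.3455·5.2755] = 1.7193; exercise value = 0.0000 ≤ continuation, so V_u = 1.7193
Node d (S = 101.5): continuation = 1/1.06·[0.6545·5.2755 + 0.3455·33.9500] = 14.3219; exercise value = 3.5000 ≤ continuation, so V_d = 14.3219
Node 0 (S = 145): continuation = 1/1.06·[0.6545·1.7193 + 0.3455·14.3219] = 5.7292; exercise value = 0.0000 ≤ continuation, so V_0 = 5.7292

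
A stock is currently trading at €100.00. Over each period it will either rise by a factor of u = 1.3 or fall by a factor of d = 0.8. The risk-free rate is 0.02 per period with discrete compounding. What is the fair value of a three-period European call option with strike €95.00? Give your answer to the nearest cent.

€22.33

Risk-neutral probability p = (1 + 0.02 − 0.8)/(1.3 − 0.8) = 0.2200/0.5000 = 0.4400
Terminal stock prices: S_uuu = 219.7, S_uud = 135.2, S_udd = 83.2, S_ddd = 51.2
Terminal payoffs (S − K): max(124.7, 0) = 124.7, max(40.2, 0) = 40.2, max(-11.8, 0) = 0, max(-43.8, 0) = 0
Node uu (S = 169): V_uu = 1/1.02·[0.4400·124.7000 + 0.5600·40.2000] = 75.8627
Node ud (S = 104): V_ud = 1/1.02·[0.4400·40.2000 + 0.5600·0.0000] = 17.3412
Node dd (S = 64): V_dd = 1/1.02·[0.4400·0.0000 + 0.5600·0.0000] = 0.0000
Node u (S = 130): V_u = 1/1.02·[0.4400·75.8627 + 0.5600·17.3412] = 42.2458
Node d (S = 80): V_d = 1/1.02·[0.4400·17.3412 + 0.5600·0.0000] = 7.4805
Node 0 (S = 100): V_0 = 1/1.02·[0.4400·42.2458 + 0.5600·7.4805] = 22.3306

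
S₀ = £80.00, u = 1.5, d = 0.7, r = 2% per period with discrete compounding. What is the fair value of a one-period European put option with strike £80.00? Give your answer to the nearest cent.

£14.12

Risk-neutral probability p = (1 + 0.02 − 0.7)/(1.5 − 0.7) = 0.3200/0.8000 = 0.4000
Terminal stock prices: S_u = 120, S_d = 56
Terminal payoffs (K − S): max(-40, 0) = 0, max(24, 0) = 24
Node 0 (S = 80): V_0 = 1/1.02·[0.4000·0.0000 + 0.6000·24.0000] = 14.1176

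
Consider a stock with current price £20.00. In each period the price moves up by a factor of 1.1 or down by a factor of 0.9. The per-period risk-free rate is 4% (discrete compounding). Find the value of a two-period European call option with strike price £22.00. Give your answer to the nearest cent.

Risk-neutral probability p = (1 + 0.04 − 0.9)/(1.1 − 0.9) = 0.1400/0.2000 = 0.7000
Terminal stock prices: S_uu = 24.2, S_ud = 19.8, S_dd = 16.2
Terminal payoffs (S − K): max(2.2, 0) = 2.2, max(-2.2, 0) = 0, max(-5.8, 0) = 0
Node u (S = 22): V_u = 1/1.04·[0.7000·2.2000 + 0.3000·0.0000] = 1.4808
Node d (S = 18): V_d = 1/1.04·[0.7000·0.0000 + 0.3000·0.0000] = 0.0000
Node 0 (S = 20): V_0 = 1/1.04·[0.7000·1.4808 + 0.3000·0.0000] = 0.9967

£1.00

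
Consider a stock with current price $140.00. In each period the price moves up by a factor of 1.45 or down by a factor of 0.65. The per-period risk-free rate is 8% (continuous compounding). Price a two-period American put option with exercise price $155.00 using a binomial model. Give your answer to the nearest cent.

$31.96

Risk-neutral probability p = (e^0.08 − 0.65)/(1.45 − 0.65) = 0.4333/0.8000 = 0.5416
Terminal stock prices: S_uu = 294.4, S_ud = 132, S_dd = 59.15
Terminal payoffs (K − S): max(-139.4, 0) = 0, max(23.05, 0) = 23.05, max(95.85, 0) = 95.85
Node u (S = 203): continuation = e^(−0.08)·[0.5416·0.0000 + 0.4584·23.0500] = 9.7536; exercise value = 0.0000 ≤ continuation, so V_u = 9.7536
Node d (S = 91): continuation = e^(−0.08)·[0.5416·23.0500 + 0.4584·95.8500] = 52.0830; exercise value = 64.0000 > continuation, so V_d = 64.0000 (exercise)
Node 0 (S = 140): continuation = e^(−0.08)·[0.5416·9.7536 + 0.4584·64.0000] = 31.9580; exercise value = 15.0000 ≤ continuation, so V_0 = 31.9580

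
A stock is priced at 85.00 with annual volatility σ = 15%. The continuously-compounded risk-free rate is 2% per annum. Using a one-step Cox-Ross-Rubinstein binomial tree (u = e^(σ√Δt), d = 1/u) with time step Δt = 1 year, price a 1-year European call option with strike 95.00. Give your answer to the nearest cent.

CRR parameters: u = e^(σ√Δt) = e^(0.15·√1) = 1.1618, d = 1/u = 0.8607
Per-period rate: rΔt = 0.02·1 = 0.02, so R = e^0.02 = 1.0202
Risk-neutral probability p = (e^0.02 − 0.8607)/(1.1618 − 0.8607) = 0.1595/0.3011 = 0.5297
Terminal stock prices: S_u = 98.76, S_d = 73.16
Terminal payoffs (S − K): max(3.756, 0) = 3.756, max(-21.84, 0) = 0
Node 0 (S = 85): V_0 = e^(−0.02)·[0.5297·3.7559 + 0.4703·0.0000] = 1.9499

1.95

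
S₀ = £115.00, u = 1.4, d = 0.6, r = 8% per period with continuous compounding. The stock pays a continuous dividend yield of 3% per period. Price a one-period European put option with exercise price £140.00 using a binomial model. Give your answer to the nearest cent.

Per-period risk-free factor R = e^0.08 = 1.0833; dividend-adjusted growth = e^(0.08−0.03) = 1.0513.
Risk-neutral probability p = (1.0513 − 0.6)/(1.4 − 0.6) = 0.4513/0.8000 = 0.5641
Terminal stock prices: S_u = 161, S_d = 69
Terminal payoffs (K − S): max(-21, 0) = 0, max(71, 0) = 71
Node 0 (S = 115): V_0 = e^(−0.08)·[0.5641·0.0000 + 0.4359·71.0000] = 28.5702

£28.57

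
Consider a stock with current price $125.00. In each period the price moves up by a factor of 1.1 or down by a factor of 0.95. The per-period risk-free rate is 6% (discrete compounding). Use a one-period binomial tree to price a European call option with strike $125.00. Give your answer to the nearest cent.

$8.65

Risk-neutral probability p = (1 + 0.06 − 0.95)/(1.1 − 0.95) = 0.1100/0.1500 = 0.7333
Terminal stock prices: S_u = 137.5, S_d = 118.8
Terminal payoffs (S − K): max(12.5, 0) = 12.5, max(-6.25, 0) = 0
Node 0 (S = 125): V_0 = 1/1.06·[0.7333·12.5000 + 0.2667·0.0000] = 8.6478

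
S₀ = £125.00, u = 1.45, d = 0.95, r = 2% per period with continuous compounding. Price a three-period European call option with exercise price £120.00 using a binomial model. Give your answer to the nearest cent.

£19.66

Risk-neutral probability p = (e^0.02 − 0.95)/(1.45 − 0.95) = 0.0702/0.5000 = 0.1404
Terminal stock prices: S_uuu = 381.1, S_uud = 249.7, S_udd = 163.6, S_ddd = 107.2
Terminal payoffs (S − K): max(261.1, 0) = 261.1, max(129.7, 0) = 129.7, max(43.58, 0) = 43.58, max(-12.83, 0) = 0
Node uu (S = 262.8): V_uu = e^(−0.02)·[0.1404·261.0781 + 0.8596·129.6719] = 145.1887
Node ud (S = 172.2): V_ud = e^(−0.02)·[0.1404·129.6719 + 0.8596·43.5781] = 54.5637
Node dd (S = 112.8): V_dd = e^(−0.02)·[0.1404·43.5781 + 0.8596·0.0000] = 5.9973
Node u (S = 181.2): V_u = e^(−0.02)·[0.1404·145.1887 + 0.8596·54.5637] = 65.9553
Node d (S = 118.8): V_d = e^(−0.02)·[0.1404·54.5637 + 0.8596·5.9973] = 12.5624
Node 0 (S = 125): V_0 = e^(−0.02)·[0.1404·65.9553 + 0.8596·12.5624] = 19.6617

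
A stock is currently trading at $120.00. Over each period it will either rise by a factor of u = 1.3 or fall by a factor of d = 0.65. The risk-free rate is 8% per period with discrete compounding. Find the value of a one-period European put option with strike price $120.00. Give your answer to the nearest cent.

Risk-neutral probability p = (1 + 0.08 − 0.65)/(1.3 − 0.65) = 0.4300/0.6500 = 0.6615
Terminal stock prices: S_u = 156, S_d = 78
Terminal payoffs (K − S): max(-36, 0) = 0, max(42, 0) = 42
Node 0 (S = 120): V_0 = 1/1.08·[0.6615·0.0000 + 0.3385·42.0000] = 13.1624

$13.16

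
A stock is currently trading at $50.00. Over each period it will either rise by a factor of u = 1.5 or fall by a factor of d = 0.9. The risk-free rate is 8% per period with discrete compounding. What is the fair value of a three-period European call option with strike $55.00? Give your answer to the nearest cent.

Risk-neutral probability p = (1 + 0.08 − 0.9)/(1.5 − 0.9) = 0.1800/0.6000 = 0.3000
Terminal stock prices: S_uuu = 168.8, S_uud = 101.2, S_udd = 60.75, S_ddd = 36.45
Terminal payoffs (S − K): max(113.8, 0) = 113.8, max(46.25, 0) = 46.25, max(5.75, 0) = 5.75, max(-18.55, 0) = 0
Node uu (S = 112.5): V_uu = 1/1.08·[0.3000·113.7500 + 0.7000·46.2500] = 61.5741
Node ud (S = 67.5): V_ud = 1/1.08·[0.3000·46.2500 + 0.7000·5.7500] = 16.5741
Node dd (S = 40.5): V_dd = 1/1.08·[0.3000·5.7500 + 0.7000·0.0000] = 1.5972
Node u (S = 75): V_u = 1/1.08·[0.3000·61.5741 + 0.7000·16.5741] = 27.8464
Node d (S = 45): V_d = 1/1.08·[0.3000·16.5741 + 0.7000·1.5972] = 5.6391
Node 0 (S = 50): V_0 = 1/1.08·[0.3000·27.8464 + 0.7000·5.6391] = 11.3901

$11.39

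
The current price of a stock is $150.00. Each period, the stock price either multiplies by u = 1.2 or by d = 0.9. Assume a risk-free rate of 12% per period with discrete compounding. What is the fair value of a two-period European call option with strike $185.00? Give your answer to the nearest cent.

$13.29

Risk-neutral probability p = (1 + 0.12 − 0.9)/(1.2 − 0.9) = 0.2200/0.3000 = 0.7333
Terminal stock prices: S_uu = 216, S_ud = 162, S_dd = 121.5
Terminal payoffs (S − K): max(31, 0) = 31, max(-23, 0) = 0, max(-63.5, 0) = 0
Node u (S = 180): V_u = 1/1.12·[0.7333·31.0000 + 0.2667·0.0000] = 20.2976
Node d (S = 135): V_d = 1/1.12·[0.7333·0.0000 + 0.2667·0.0000] = 0.0000
Node 0 (S = 150): V_0 = 1/1.12·[0.7333·20.2976 + 0.2667·0.0000] = 13.2901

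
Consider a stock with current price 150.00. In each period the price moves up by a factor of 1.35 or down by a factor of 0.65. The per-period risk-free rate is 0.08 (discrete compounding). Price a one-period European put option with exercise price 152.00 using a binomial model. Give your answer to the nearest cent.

19.46

Risk-neutral probability p = (1 + 0.08 − 0.65)/(1.35 − 0.65) = 0.4300/0.7000 = 0.6143
Terminal stock prices: S_u = 202.5, S_d = 97.5
Terminal payoffs (K − S): max(-50.5, 0) = 0, max(54.5, 0) = 54.5
Node 0 (S = 150): V_0 = 1/1.08·[0.6143·0.0000 + 0.3857·54.5000] = 19.4643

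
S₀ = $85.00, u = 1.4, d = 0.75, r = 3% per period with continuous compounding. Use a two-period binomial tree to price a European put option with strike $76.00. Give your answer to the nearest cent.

$8.58

Risk-neutral probability p = (e^0.03 − 0.75)/(1.4 − 0.75) = 0.2805/0.6500 = 0.4315
Terminal stock prices: S_uu = 166.6, S_ud = 89.25, S_dd = 47.81
Terminal payoffs (K − S): max(-90.6, 0) = 0, max(-13.25, 0) = 0, max(28.19, 0) = 28.19
Node u (S = 119): V_u = e^(−0.03)·[0.4315·0.0000 + 0.5685·0.0000] = 0.0000
Node d (S = 63.75): V_d = e^(−0.03)·[0.4315·0.0000 + 0.5685·28.1875] = 15.5519
Node 0 (S = 85): V_0 = e^(−0.03)·[0.4315·0.0000 + 0.5685·15.5519] = 8.5804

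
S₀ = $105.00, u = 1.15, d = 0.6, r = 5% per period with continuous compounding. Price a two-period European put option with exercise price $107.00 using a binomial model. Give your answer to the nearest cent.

$11.23

Risk-neutral probability p = (e^0.05 − 0.6)/(1.15 − 0.6) = 0.4513/0.5500 = 0.8205
Terminal stock prices: S_uu = 138.9, S_ud = 72.45, S_dd = 37.8
Terminal payoffs (K − S): max(-31.86, 0) = 0, max(34.55, 0) = 34.55, max(69.2, 0) = 69.2
Node u (S = 120.7): V_u = e^(−0.05)·[0.8205·0.0000 + 0.1795·34.5500] = 5.8995
Node d (S = 63): V_d = e^(−0.05)·[0.8205·34.5500 + 0.1795·69.2000] = 38.7815
Node 0 (S = 105): V_0 = e^(−0.05)·[0.8205·5.8995 + 0.1795·38.7815] = 11.2265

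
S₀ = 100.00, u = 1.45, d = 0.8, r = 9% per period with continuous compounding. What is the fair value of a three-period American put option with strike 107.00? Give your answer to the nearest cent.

Risk-neutral probability p = (e^0.09 − 0.8)/(1.45 − 0.8) = 0.2942/0.6500 = 0.4526
Terminal stock prices: S_uuu = 304.9, S_uud = 168.2, S_udd = 92.8, S_ddd = 51.2
Terminal payoffs (K − S): max(-197.9, 0) = 0, max(-61.2, 0) = 0, max(14.2, 0) = 14.2, max(55.8, 0) = 55.8
Node uu (S = 210.2): continuation = e^(−0.09)·[0.4526·0.0000 + 0.5474·0.0000] = 0.0000; exercise value = 0.0000 ≤ continuation, so V_uu = 0.0000
Node ud (S = 116): continuation = e^(−0.09)·[0.4526·0.0000 + 0.5474·14.2000] = 7.1044; exercise value = 0.0000 ≤ continuation, so V_ud = 7.1044
Node dd (S = 64): continuation = e^(−0.09)·[0.4526·14.2000 + 0.5474·55.8000] = 33.7906; exercise value = 43.0000 > continuation, so V_dd = 43.0000 (exercise)
Node u (S = 145): continuation = e^(−0.09)·[0.4526·0.0000 + 0.5474·7.1044] = 3.5544; exercise value = 0.0000 ≤ continuation, so V_u = 3.5544
Node d (S = 80): continuation = e^(−0.09)·[0.4526·7.1044 + 0.5474·43.0000] = 24.4518; exercise value = 27.0000 > continuation, so V_d = 27.0000 (exercise)
Node 0 (S = 100): continuation = e^(−0.09)·[0.4526·3.5544 + 0.5474·27.0000] = 14.9785; exercise value = 7.0000 ≤ continuation, so V_0 = 14.9785

14.98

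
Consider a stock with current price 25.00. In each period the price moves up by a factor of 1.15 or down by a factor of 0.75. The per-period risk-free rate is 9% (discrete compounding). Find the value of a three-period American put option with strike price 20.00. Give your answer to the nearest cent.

Risk-neutral probability p = (1 + 0.09 − 0.75)/(1.15 − 0.75) = 0.3400/0.4000 = 0.8500
Terminal stock prices: S_uuu = 38.02, S_uud = 24.8, S_udd = 16.17, S_ddd = 10.55
Terminal payoffs (K − S): max(-18.02, 0) = 0, max(-4.797, 0) = 0, max(3.828, 0) = 3.828, max(9.453, 0) = 9.453
Node uu (S = 33.06): continuation = 1/1.09·[0.8500·0.0000 + 0.1500·0.0000] = 0.0000; exercise value = 0.0000 ≤ continuation, so V_uu = 0.0000
Node ud (S = 21.56): continuation = 1/1.09·[0.8500·0.0000 + 0.1500·3.8281] = 0.5268; exercise value = 0.0000 ≤ continuation, so V_ud = 0.5268
Node dd (S = 14.06): continuation = 1/1.09·[0.8500·3.8281 + 0.1500·9.4531] = 4.2861; exercise value = 5.9375 > continuation, so V_dd = 5.9375 (exercise)
Node u (S = 28.75): continuation = 1/1.09·[0.8500·0.0000 + 0.1500·0.5268] = 0.0725; exercise value = 0.0000 ≤ continuation, so V_u = 0.0725
Node d (S = 18.75): continuation = 1/1.09·[0.8500·0.5268 + 0.1500·5.9375] = 1.2279; exercise value = 1.2500 > continuation, so V_d = 1.2500 (exercise)
Node 0 (S = 25): continuation = 1/1.09·[0.8500·0.0725 + 0.1500·1.2500] = 0.2286; exercise value = 0.0000 ≤ continuation, so V_0 = 0.2286

0.23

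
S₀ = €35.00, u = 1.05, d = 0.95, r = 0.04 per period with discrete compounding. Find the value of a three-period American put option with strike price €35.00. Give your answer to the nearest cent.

Risk-neutral probability p = (1 + 0.04 − 0.95)/(1.05 − 0.95) = 0.0900/0.1000 = 0.9000
Terminal stock prices: S_uuu = 40.52, S_uud = 36.66, S_udd = 33.17, S_ddd = 30.01
Terminal payoffs (K − S): max(-5.517, 0) = 0, max(-1.658, 0) = 0, max(1.833, 0) = 1.833, max(4.992, 0) = 4.992
Node uu (S = 38.59): continuation = 1/1.04·[0.9000·0.0000 + 0.1000·0.0000] = 0.0000; exercise value = 0.0000 ≤ continuation, so V_uu = 0.0000
Node ud (S = 34.91): continuation = 1/1.04·[0.9000·0.0000 + 0.1000·1.8331] = 0.1763; exercise value = 0.0875 ≤ continuation, so V_ud = 0.1763
Node dd (S = 31.59): continuation = 1/1.04·[0.9000·1.8331 + 0.1000·4.9919] = 2.0663; exercise value = 3.4125 > continuation, so V_dd = 3.4125 (exercise)
Node u (S = 36.75): continuation = 1/1.04·[0.9000·0.0000 + 0.1000·0.1763] = 0.0169; exercise value = 0.0000 ≤ continuation, so V_u = 0.0169
Node d (S = 33.25): continuation = 1/1.04·[0.9000·0.1763 + 0.1000·3.4125] = 0.4807; exercise value = 1.7500 > continuation, so V_d = 1.7500 (exercise)
Node 0 (S = 35): continuation = 1/1.04·[0.9000·0.0169 + 0.1000·1.7500] = 0.1829; exercise value = 0.0000 ≤ continuation, so V_0 = 0.1829

€0.18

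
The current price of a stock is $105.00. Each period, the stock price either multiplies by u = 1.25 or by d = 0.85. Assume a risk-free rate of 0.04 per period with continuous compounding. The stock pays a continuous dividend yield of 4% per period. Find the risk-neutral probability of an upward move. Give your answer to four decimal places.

p = 0.3750

Per-period risk-free factor R = e^0.04 = 1.0408; dividend-adjusted growth = e^(0.04−0.04) = 1.0000.
Risk-neutral probability p = (1.0000 − 0.85)/(1.25 − 0.85) = 0.1500/0.4000 = 0.3750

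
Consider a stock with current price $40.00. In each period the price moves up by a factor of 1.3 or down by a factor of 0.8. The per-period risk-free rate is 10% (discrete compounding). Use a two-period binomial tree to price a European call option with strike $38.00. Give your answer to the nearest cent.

$10.23

Risk-neutral probability p = (1 + 0.1 − 0.8)/(1.3 − 0.8) = 0.3000/0.5000 = 0.6000
Terminal stock prices: S_uu = 67.6, S_ud = 41.6, S_dd = 25.6
Terminal payoffs (S − K): max(29.6, 0) = 29.6, max(3.6, 0) = 3.6, max(-12.4, 0) = 0
Node u (S = 52): V_u = 1/1.1·[0.6000·29.6000 + 0.4000·3.6000] = 17.4545
Node d (S = 32): V_d = 1/1.1·[0.6000·3.6000 + 0.4000·0.0000] = 1.9636
Node 0 (S = 40): V_0 = 1/1.1·[0.6000·17.4545 + 0.4000·1.9636] = 10.2347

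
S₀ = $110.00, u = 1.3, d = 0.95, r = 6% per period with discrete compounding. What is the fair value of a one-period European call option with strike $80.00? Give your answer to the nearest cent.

$34.53

Risk-neutral probability p = (1 + 0.06 − 0.95)/(1.3 − 0.95) = 0.1100/0.3500 = 0.3143
Terminal stock prices: S_u = 143, S_d = 104.5
Terminal payoffs (S − K): max(63, 0) = 63, max(24.5, 0) = 24.5
Node 0 (S = 110): V_0 = 1/1.06·[0.3143·63.0000 + 0.6857·24.5000] = 34.5283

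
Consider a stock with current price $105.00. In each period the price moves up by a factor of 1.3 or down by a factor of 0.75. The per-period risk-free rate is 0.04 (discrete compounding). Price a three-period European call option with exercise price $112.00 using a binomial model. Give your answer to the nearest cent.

Risk-neutral probability p = (1 + 0.04 − 0.75)/(1.3 − 0.75) = 0.2900/0.5500 = 0.5273
Terminal stock prices: S_uuu = 230.7, S_uud = 133.1, S_udd = 76.78, S_ddd = 44.3
Terminal payoffs (S − K): max(118.7, 0) = 118.7, max(21.09, 0) = 21.09, max(-35.22, 0) = 0, max(-67.7, 0) = 0
Node uu (S = 177.5): V_uu = 1/1.04·[0.5273·118.6850 + 0.4727·21.0875] = 69.7577
Node ud (S = 102.4): V_ud = 1/1.04·[0.5273·21.0875 + 0.4727·0.0000] = 10.6912
Node dd (S = 59.06): V_dd = 1/1.04·[0.5273·0.0000 + 0.4727·0.0000] = 0.0000
Node u (S = 136.5): V_u = 1/1.04·[0.5273·69.7577 + 0.4727·10.6912] = 40.2263
Node d (S = 78.75): V_d = 1/1.04·[0.5273·10.6912 + 0.4727·0.0000] = 5.4204
Node 0 (S = 105): V_0 = 1/1.04·[0.5273·40.2263 + 0.4727·5.4204] = 22.8583

$22.86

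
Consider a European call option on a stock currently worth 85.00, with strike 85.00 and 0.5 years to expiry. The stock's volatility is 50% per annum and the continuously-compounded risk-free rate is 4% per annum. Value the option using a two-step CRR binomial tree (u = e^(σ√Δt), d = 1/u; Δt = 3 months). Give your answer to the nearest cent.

CRR parameters: u = e^(σ√Δt) = e^(0.5·√0.25) = 1.2840, d = 1/u = 0.7788
Per-period rate: rΔt = 0.04·0.25 = 0.01, so R = e^0.01 = 1.0101
Risk-neutral probability p = (e^0.01 − 0.7788)/(1.2840 − 0.7788) = 0.2312/0.5052 = 0.4577
Terminal stock prices: S_uu = 140.1, S_ud = 85, S_dd = 51.56
Terminal payoffs (S − K): max(55.14, 0) = 55.14, max(0, 0) = 0, max(-33.44, 0) = 0
Node u (S = 109.1): V_u = e^(−0.01)·[0.4577·55.1413 + 0.5423·0.0000] = 24.9879
Node d (S = 66.2): V_d = e^(−0.01)·[0.4577·0.0000 + 0.5423·0.0000] = 0.0000
Node 0 (S = 85): V_0 = e^(−0.01)·[0.4577·24.9879 + 0.5423·0.0000] = 11.3236

11.32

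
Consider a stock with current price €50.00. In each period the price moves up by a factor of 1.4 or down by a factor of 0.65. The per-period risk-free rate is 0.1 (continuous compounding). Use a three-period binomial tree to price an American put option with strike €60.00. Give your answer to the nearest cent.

€12.61

Risk-neutral probability p = (e^0.1 − 0.65)/(1.4 − 0.65) = 0.4552/0.7500 = 0.6069
Terminal stock prices: S_uuu = 137.2, S_uud = 63.7, S_udd = 29.58, S_ddd = 13.73
Terminal payoffs (K − S): max(-77.2, 0) = 0, max(-3.7, 0) = 0, max(30.42, 0) = 30.42, max(46.27, 0) = 46.27
Node uu (S = 98): continuation = e^(−0.1)·[0.6069·0.0000 + 0.3931·0.0000] = 0.0000; exercise value = 0.0000 ≤ continuation, so V_uu = 0.0000
Node ud (S = 45.5): continuation = e^(−0.1)·[0.6069·0.0000 + 0.3931·30.4250] = 10.8221; exercise value = 14.5000 > continuation, so V_ud = 14.5000 (exercise)
Node dd (S = 21.13): continuation = e^(−0.1)·[0.6069·30.4250 + 0.3931·46.2687] = 33.1652; exercise value = 38.8750 > continuation, so V_dd = 38.8750 (exercise)
Node u (S = 70): continuation = e^(−0.1)·[0.6069·0.0000 + 0.3931·14.5000] = 5.1576; exercise value = 0.0000 ≤ continuation, so V_u = 5.1576
Node d (S = 32.5): continuation = e^(−0.1)·[0.6069·14.5000 + 0.3931·38.8750] = 21.7902; exercise value = 27.5000 > continuation, so V_d = 27.5000 (exercise)
Node 0 (S = 50): continuation = e^(−0.1)·[0.6069·5.1576 + 0.3931·27.5000] = 12.6139; exercise value = 10.0000 ≤ continuation, so V_0 = 12.6139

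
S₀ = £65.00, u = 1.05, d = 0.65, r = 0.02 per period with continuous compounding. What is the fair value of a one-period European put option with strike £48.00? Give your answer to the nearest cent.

£0.42

Risk-neutral probability p = (e^0.02 − 0.65)/(1.05 − 0.65) = 0.3702/0.4000 = 0.9255
Terminal stock prices: S_u = 68.25, S_d = 42.25
Terminal payoffs (K − S): max(-20.25, 0) = 0, max(5.75, 0) = 5.75
Node 0 (S = 65): V_0 = e^(−0.02)·[0.9255·0.0000 + 0.0745·5.7500] = 0.4199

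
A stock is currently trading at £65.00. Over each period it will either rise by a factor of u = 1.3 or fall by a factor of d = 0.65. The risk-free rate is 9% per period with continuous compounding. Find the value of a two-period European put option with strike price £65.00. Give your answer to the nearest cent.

£6.79

Risk-neutral probability p = (e^0.09 − 0.65)/(1.3 − 0.65) = 0.4442/0.6500 = 0.6833
Terminal stock prices: S_uu = 109.9, S_ud = 54.93, S_dd = 27.46
Terminal payoffs (K − S): max(-44.85, 0) = 0, max(10.07, 0) = 10.07, max(37.54, 0) = 37.54
Node u (S = 84.5): V_u = e^(−0.09)·[0.6833·0.0000 + 0.3167·10.0750] = 2.9157
Node d (S = 42.25): V_d = e^(−0.09)·[0.6833·10.0750 + 0.3167·37.5375] = 17.1555
Node 0 (S = 65): V_0 = e^(−0.09)·[0.6833·2.9157 + 0.3167·17.1555] = 6.7858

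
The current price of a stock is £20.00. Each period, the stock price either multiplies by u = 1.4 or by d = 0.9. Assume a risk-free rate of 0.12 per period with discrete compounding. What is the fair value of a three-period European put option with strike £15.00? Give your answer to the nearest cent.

£0.05

Risk-neutral probability p = (1 + 0.12 − 0.9)/(1.4 − 0.9) = 0.2200/0.5000 = 0.4400
Terminal stock prices: S_uuu = 54.88, S_uud = 35.28, S_udd = 22.68, S_ddd = 14.58
Terminal payoffs (K − S): max(-39.88, 0) = 0, max(-20.28, 0) = 0, max(-7.68, 0) = 0, max(0.42, 0) = 0.42
Node uu (S = 39.2): V_uu = 1/1.12·[0.4400·0.0000 + 0.5600·0.0000] = 0.0000
Node ud (S = 25.2): V_ud = 1/1.12·[0.4400·0.0000 + 0.5600·0.0000] = 0.0000
Node dd (S = 16.2): V_dd = 1/1.12·[0.4400·0.0000 + 0.5600·0.4200] = 0.2100
Node u (S = 28): V_u = 1/1.12·[0.4400·0.0000 + 0.5600·0.0000] = 0.0000
Node d (S = 18): V_d = 1/1.12·[0.4400·0.0000 + 0.5600·0.2100] = 0.1050
Node 0 (S = 20): V_0 = 1/1.12·[0.4400·0.0000 + 0.5600·0.1050] = 0.0525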